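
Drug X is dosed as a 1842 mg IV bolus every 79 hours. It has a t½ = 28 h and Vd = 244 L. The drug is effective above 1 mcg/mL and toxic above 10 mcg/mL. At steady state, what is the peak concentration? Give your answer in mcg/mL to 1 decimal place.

8.8 mcg/mL

τ/t½ = 79/28 ≈ 2.8214, so fraction remaining f = (1/2)^(79/28) ≈ 0.1415.
At steady state, accumulation factor R = 1/(1 − e^(−kτ)) ≈ 1.1648.
Each bolus raises the concentration by D/Vd = 1842/244 ≈ 7.549 mcg/mL.
Steady-state peak Cmax,ss = C₀·R ≈ 7.549 × 1.1648 ≈ 8.793 mcg/mL.
Peak 8.8 mcg/mL vs MTC 10 mcg/mL: below toxic threshold.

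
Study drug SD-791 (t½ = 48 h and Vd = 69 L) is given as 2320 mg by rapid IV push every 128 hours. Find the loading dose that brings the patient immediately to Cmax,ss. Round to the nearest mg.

2754 mg

f = (1/2)^(128/48) ≈ 0.157490; accumulation ratio R = 1/(1−f) ≈ 1.18693.
Loading dose to hit Cmax,ss on first dose: D_load = D_maint·R ≈ 2320 × 1.18693 ≈ 2753.68 mg.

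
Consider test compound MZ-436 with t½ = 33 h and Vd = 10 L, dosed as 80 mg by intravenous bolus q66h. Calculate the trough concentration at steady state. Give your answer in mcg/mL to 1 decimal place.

2.7 mcg/mL

The dosing interval is 2 half-lives, so f = 2^(−2) = 0.25.
At steady state, R = 1/(1 − 0.25) = 4/3.
Single-dose peak C₀ = D/Vd = 80/10 = 8 mcg/mL.
Steady-state peak Cmax,ss = C₀·R = 8 × 4/3 ≈ 10.667 mcg/mL.
Steady-state trough Cmin,ss = Cmax,ss·f ≈ 10.667 × 0.25 ≈ 2.667 mcg/mL.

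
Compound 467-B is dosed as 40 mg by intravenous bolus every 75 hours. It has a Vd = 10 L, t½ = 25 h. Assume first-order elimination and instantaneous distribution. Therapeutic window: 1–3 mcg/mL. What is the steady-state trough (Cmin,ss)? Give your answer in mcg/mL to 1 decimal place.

The dosing interval is 3 half-lives, so f = 2^(−3) = 0.125.
Accumulation ratio R = 1/(1 − f) = 1/0.875 = 8/7.
Single-dose peak C₀ = D/Vd = 40/10 = 4 mcg/mL.
Steady-state peak Cmax,ss = C₀·R = 4 × 8/7 ≈ 4.571 mcg/mL.
Steady-state trough Cmin,ss = Cmax,ss·f ≈ 4.571 × 0.125 ≈ 0.571 mcg/mL.
Trough 0.6 mcg/mL vs MEC 1 mcg/mL: subtherapeutic.

0.6 mcg/mL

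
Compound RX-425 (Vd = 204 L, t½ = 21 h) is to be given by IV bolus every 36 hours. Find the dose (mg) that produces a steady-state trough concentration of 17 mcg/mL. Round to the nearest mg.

7912 mg

τ/t½ = 36/21 ≈ 1.7143, so f = (1/2)^(36/21) ≈ 0.304753.
Cmin,ss = (D/Vd)·f/(1−f), so D = Cmin,ss·Vd·(1−f)/f.
D = 17 × 204 × (1−f)/f ≈ 17 × 204 × 2.28135 ≈ 7911.72 mg.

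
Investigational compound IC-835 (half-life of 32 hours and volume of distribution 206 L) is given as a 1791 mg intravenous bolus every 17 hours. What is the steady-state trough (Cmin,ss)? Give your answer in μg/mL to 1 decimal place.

k = ln2/t½ = ln2/32 ≈ 0.021661 h⁻¹; fraction remaining f = e^(−kτ) = e^(−0.021661×17) ≈ 0.6920.
Each bolus raises the concentration by D/Vd = 1791/206 ≈ 8.694 μg/mL.
Steady-state trough Cmin,ss = C₀·f/(1−f) ≈ 8.694 × 0.6920/0.3080 ≈ 19.533 μg/mL.

19.5 μg/mL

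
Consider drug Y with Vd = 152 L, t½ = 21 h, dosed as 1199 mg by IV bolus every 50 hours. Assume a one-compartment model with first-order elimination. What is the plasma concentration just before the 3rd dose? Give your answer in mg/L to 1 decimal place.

f = (1/2)^(τ/t½) = (1/2)^(50/21) ≈ 0.1920.
C₀ = D/Vd = 1199/152 ≈ 7.888 mg/L.
Before the 3rd dose, 2 doses have been given. Superposition: Cmin = C₀·(f + f²).
≈ 7.888 × (0.1920 + 0.0369) ≈ 7.888 × 0.2289 ≈ 1.806 mg/L.

1.8 mg/L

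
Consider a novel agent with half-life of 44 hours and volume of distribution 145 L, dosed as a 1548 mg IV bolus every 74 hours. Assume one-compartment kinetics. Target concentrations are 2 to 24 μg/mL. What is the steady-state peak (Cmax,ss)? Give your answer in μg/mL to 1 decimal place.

Over one 74-h interval, 74/44 ≈ 1.6818 half-lives elapse, leaving f ≈ 0.3117 of each dose.
Accumulation ratio R = 1/(1 − f) ≈ 1/0.6883 ≈ 1.4529.
Each bolus raises the concentration by D/Vd = 1548/145 ≈ 10.676 μg/mL.
Cmax,ss = C₀/(1 − f) ≈ 10.676/0.6883 ≈ 15.511 μg/mL.
Peak 15.5 μg/mL vs MTC 24 μg/mL: below toxic threshold.

15.5 μg/mL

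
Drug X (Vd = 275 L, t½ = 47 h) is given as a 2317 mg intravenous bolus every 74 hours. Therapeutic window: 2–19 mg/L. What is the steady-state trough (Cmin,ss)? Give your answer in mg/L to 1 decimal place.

Over one 74-h interval, 74/47 ≈ 1.5745 half-lives elapse, leaving f ≈ 0.3358 of each dose.
Accumulation ratio R = 1/(1 − f) ≈ 1/0.6642 ≈ 1.5056.
Each bolus raises the concentration by D/Vd = 2317/275 ≈ 8.425 mg/L.
Cmax,ss = C₀/(1 − f) ≈ 8.425/0.6642 ≈ 12.684 mg/L.
One interval later, Cmin,ss = Cmax,ss·e^(−kτ) ≈ 12.684 × 0.3358 ≈ 4.259 mg/L.
Trough 4.3 mg/L vs MEC 2 mg/L: adequate.

4.3 mg/L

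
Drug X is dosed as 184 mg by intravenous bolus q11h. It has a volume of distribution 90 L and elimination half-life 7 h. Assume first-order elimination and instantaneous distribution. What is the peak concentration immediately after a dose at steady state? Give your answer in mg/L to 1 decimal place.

τ/t½ = 11/7 ≈ 1.5714, so fraction remaining f = (1/2)^(11/7) ≈ 0.3365.
Accumulation ratio R = 1/(1 − f) ≈ 1/0.6635 ≈ 1.5072.
Each bolus raises the concentration by D/Vd = 184/90 ≈ 2.044 mg/L.
Steady-state peak Cmax,ss = C₀·R ≈ 2.044 × 1.5072 ≈ 3.081 mg/L.

3.1 mg/L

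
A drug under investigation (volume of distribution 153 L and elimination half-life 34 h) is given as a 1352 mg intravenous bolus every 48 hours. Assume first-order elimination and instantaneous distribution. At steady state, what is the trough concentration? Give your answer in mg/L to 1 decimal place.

Over one 48-h interval, 48/34 ≈ 1.4118 half-lives elapse, leaving f ≈ 0.3759 of each dose.
Each bolus raises the concentration by D/Vd = 1352/153 ≈ 8.837 mg/L.
Steady-state trough Cmin,ss = C₀·f/(1−f) ≈ 8.837 × 0.3759/0.6241 ≈ 5.323 mg/L.

5.3 mg/L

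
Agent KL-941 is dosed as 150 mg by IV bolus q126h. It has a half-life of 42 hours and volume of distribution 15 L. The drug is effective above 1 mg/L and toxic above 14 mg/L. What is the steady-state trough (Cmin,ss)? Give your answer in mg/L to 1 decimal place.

1.4 mg/L

The dosing interval is 3 half-lives, so f = 2^(−3) = 0.125.
Accumulation ratio R = 1/(1 − f) = 1/0.875 = 8/7.
Single-dose peak C₀ = D/Vd = 150/15 = 10 mg/L.
Steady-state peak Cmax,ss = C₀·R = 10 × 8/7 ≈ 11.429 mg/L.
Steady-state trough Cmin,ss = Cmax,ss·f ≈ 11.429 × 0.125 ≈ 1.429 mg/L.
Trough 1.4 mg/L vs MEC 1 mg/L: adequate.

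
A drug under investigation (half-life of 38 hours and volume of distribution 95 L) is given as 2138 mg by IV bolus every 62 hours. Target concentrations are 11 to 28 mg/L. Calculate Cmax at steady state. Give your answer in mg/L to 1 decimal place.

Over one 62-h interval, 62/38 ≈ 1.6316 half-lives elapse, leaving f ≈ 0.3227 of each dose.
At steady state, accumulation factor R = 1/(1 − e^(−kτ)) ≈ 1.4765.
Single-dose peak C₀ = D/Vd = 2138/95 ≈ 22.505 mg/L.
Cmax,ss = C₀/(1 − f) ≈ 22.505/0.6773 ≈ 33.228 mg/L.
Peak 33.2 mg/L vs MTC 28 mg/L: exceeds toxic threshold.

33.2 mg/L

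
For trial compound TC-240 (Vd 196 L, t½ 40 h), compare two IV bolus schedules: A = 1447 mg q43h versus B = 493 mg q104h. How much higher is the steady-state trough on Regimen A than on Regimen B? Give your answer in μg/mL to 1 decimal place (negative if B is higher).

6.2 μg/mL

Regimen A: f = (1/2)^(43/40) ≈ 0.4747; Cmin,ss = (1447/196)·f/(1−f) ≈ 6.672 μg/mL.
Regimen B: f = (1/2)^(104/40) ≈ 0.1649; Cmin,ss = (493/196)·f/(1−f) ≈ 0.497 μg/mL.
Difference ≈ 6.672 − 0.497 ≈ 6.175 μg/mL.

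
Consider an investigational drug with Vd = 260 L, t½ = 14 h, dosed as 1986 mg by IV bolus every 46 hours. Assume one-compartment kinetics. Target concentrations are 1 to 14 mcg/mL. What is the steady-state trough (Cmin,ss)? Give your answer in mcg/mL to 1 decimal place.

0.9 mcg/mL

Over one 46-h interval, 46/14 ≈ 3.2857 half-lives elapse, leaving f ≈ 0.1025 of each dose.
At steady state, accumulation factor R = 1/(1 − e^(−kτ)) ≈ 1.1142.
Single-dose peak C₀ = D/Vd = 1986/260 ≈ 7.638 mcg/mL.
Cmax,ss = C₀/(1 − f) ≈ 7.638/0.8975 ≈ 8.510 mcg/mL.
Steady-state trough Cmin,ss = Cmax,ss·f ≈ 8.510 × 0.1025 ≈ 0.872 mcg/mL.
Trough 0.9 mcg/mL vs MEC 1 mcg/mL: subtherapeutic.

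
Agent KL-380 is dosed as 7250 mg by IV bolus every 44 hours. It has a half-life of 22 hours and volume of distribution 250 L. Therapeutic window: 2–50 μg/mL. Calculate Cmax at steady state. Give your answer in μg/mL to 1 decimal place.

38.7 μg/mL

τ = 44 h = 2 half-lives, so f = (1/2)^2 = 0.25.
At steady state, R = 1/(1 − 0.25) = 4/3.
Single-dose peak C₀ = D/Vd = 7250/250 = 29 μg/mL.
Steady-state peak Cmax,ss = C₀·R = 29 × 4/3 ≈ 38.667 μg/mL.
Peak 38.7 μg/mL vs MTC 50 μg/mL: below toxic threshold.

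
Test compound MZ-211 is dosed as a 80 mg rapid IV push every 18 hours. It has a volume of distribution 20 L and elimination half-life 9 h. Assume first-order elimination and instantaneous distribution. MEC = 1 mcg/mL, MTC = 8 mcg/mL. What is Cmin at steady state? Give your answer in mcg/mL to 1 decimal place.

The dosing interval is 2 half-lives, so f = 2^(−2) = 0.25.
Accumulation ratio R = 1/(1 − f) = 1/0.75 = 4/3.
Single-dose peak C₀ = D/Vd = 80/20 = 4 mcg/mL.
Steady-state peak Cmax,ss = C₀·R = 4 × 4/3 ≈ 5.333 mcg/mL.
Steady-state trough Cmin,ss = Cmax,ss·f ≈ 5.333 × 0.25 ≈ 1.333 mcg/mL.
Trough 1.3 mcg/mL vs MEC 1 mcg/mL: adequate.

1.3 mcg/mL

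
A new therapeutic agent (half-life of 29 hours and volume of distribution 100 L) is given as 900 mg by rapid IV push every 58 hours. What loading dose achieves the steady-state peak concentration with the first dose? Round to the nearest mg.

1200 mg

f = (1/2)^(58/29) ≈ 0.250000; accumulation ratio R = 1/(1−f) ≈ 1.33333.
Loading dose to hit Cmax,ss on first dose: D_load = D_maint·R ≈ 900 × 1.33333 ≈ 1200.00 mg.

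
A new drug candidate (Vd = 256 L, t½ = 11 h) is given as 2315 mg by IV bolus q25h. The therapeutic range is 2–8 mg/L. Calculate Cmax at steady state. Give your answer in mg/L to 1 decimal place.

11.4 mg/L

τ/t½ = 25/11 ≈ 2.2727, so fraction remaining f = (1/2)^(25/11) ≈ 0.2069.
At steady state, accumulation factor R = 1/(1 − e^(−kτ)) ≈ 1.2609.
Single-dose peak C₀ = D/Vd = 2315/256 ≈ 9.043 mg/L.
Steady-state peak Cmax,ss = C₀·R ≈ 9.043 × 1.2609 ≈ 11.402 mg/L.
Peak 11.4 mg/L vs MTC 8 mg/L: exceeds toxic threshold.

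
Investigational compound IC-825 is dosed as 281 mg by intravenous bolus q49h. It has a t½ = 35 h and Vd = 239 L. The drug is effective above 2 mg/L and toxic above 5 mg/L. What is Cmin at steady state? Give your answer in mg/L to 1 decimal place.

Over one 49-h interval, 49/35 ≈ 1.4 half-lives elapse, leaving f ≈ 0.3789 of each dose.
At steady state, accumulation factor R = 1/(1 − e^(−kτ)) ≈ 1.6100.
Single-dose peak C₀ = D/Vd = 281/239 ≈ 1.176 mg/L.
Cmax,ss = C₀/(1 − f) ≈ 1.176/0.6211 ≈ 1.893 mg/L.
One interval later, Cmin,ss = Cmax,ss·e^(−kτ) ≈ 1.893 × 0.3789 ≈ 0.717 mg/L.
Trough 0.7 mg/L vs MEC 2 mg/L: subtherapeutic.

0.7 mg/L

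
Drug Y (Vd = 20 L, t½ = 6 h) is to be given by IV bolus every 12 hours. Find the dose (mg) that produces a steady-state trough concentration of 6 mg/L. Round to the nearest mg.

360 mg

τ/t½ = 12/6 ≈ 2, so f = (1/2)^(12/6) ≈ 0.250000.
Cmin,ss = (D/Vd)·f/(1−f), so D = Cmin,ss·Vd·(1−f)/f.
D = 6 × 20 × (1−f)/f ≈ 6 × 20 × 3.00000 ≈ 360.00 mg.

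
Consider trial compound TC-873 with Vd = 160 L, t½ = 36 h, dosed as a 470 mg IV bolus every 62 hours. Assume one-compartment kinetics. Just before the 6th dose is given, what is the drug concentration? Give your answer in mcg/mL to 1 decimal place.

f = (1/2)^(τ/t½) = (1/2)^(62/36) ≈ 0.3031.
C₀ = D/Vd = 470/160 ≈ 2.938 mcg/mL.
Before the 6th dose, 5 doses have been given. Superposition: Cmin = C₀·(f + f² + … + f^5).
≈ 2.938 × (0.3031 + 0.0919 + 0.0278 + 0.0084 + 0.0026) ≈ 2.938 × 0.4338 ≈ 1.275 mcg/mL.

1.3 mcg/mL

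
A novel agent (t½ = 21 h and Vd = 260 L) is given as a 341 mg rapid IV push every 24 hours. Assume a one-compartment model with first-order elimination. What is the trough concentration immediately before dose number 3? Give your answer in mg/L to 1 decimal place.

0.9 mg/L

f = (1/2)^(τ/t½) = (1/2)^(24/21) ≈ 0.4529.
C₀ = D/Vd = 341/260 ≈ 1.312 mg/L.
Before the 3rd dose, 2 doses have been given. Superposition: Cmin = C₀·(f + f²).
≈ 1.312 × (0.4529 + 0.2051) ≈ 1.312 × 0.6580 ≈ 0.863 mg/L.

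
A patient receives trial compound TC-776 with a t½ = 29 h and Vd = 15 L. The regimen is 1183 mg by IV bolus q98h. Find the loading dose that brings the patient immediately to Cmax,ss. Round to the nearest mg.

1309 mg

f = (1/2)^(98/29) ≈ 0.096101; accumulation ratio R = 1/(1−f) ≈ 1.10632.
Loading dose to hit Cmax,ss on first dose: D_load = D_maint·R ≈ 1183 × 1.10632 ≈ 1308.78 mg.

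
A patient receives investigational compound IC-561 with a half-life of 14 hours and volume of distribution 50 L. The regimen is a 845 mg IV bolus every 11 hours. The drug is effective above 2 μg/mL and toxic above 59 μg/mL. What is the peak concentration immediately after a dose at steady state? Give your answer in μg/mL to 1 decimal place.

40.2 μg/mL

τ/t½ = 11/14 ≈ 0.78571, so fraction remaining f = (1/2)^(11/14) ≈ 0.5801.
At steady state, accumulation factor R = 1/(1 − e^(−kτ)) ≈ 2.3815.
Single-dose peak C₀ = D/Vd = 845/50 ≈ 16.900 μg/mL.
Cmax,ss = C₀/(1 − f) ≈ 16.900/0.4199 ≈ 40.248 μg/mL.
Peak 40.2 μg/mL vs MTC 59 μg/mL: below toxic threshold.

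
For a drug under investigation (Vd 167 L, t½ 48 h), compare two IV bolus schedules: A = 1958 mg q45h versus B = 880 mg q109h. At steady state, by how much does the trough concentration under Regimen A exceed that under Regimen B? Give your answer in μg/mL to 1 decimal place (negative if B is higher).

Regimen A: f = (1/2)^(45/48) ≈ 0.5221; Cmin,ss = (1958/167)·f/(1−f) ≈ 12.809 μg/mL.
Regimen B: f = (1/2)^(109/48) ≈ 0.2072; Cmin,ss = (880/167)·f/(1−f) ≈ 1.377 μg/mL.
Difference ≈ 12.809 − 1.377 ≈ 11.432 μg/mL.

11.4 μg/mL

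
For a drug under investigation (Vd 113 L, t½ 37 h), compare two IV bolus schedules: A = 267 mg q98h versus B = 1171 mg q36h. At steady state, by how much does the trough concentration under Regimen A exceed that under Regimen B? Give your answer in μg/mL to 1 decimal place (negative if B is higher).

Regimen A: f = (1/2)^(98/37) ≈ 0.1595; Cmin,ss = (267/113)·f/(1−f) ≈ 0.448 μg/mL.
Regimen B: f = (1/2)^(36/37) ≈ 0.5095; Cmin,ss = (1171/113)·f/(1−f) ≈ 10.764 μg/mL.
Difference ≈ 0.448 − 10.764 ≈ -10.316 μg/mL.

-10.3 μg/mL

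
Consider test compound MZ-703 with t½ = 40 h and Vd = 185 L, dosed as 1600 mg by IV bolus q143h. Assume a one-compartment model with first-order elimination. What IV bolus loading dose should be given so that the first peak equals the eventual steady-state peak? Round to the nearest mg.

1747 mg

f = (1/2)^(143/40) ≈ 0.083911; accumulation ratio R = 1/(1−f) ≈ 1.09160.
Loading dose to hit Cmax,ss on first dose: D_load = D_maint·R ≈ 1600 × 1.09160 ≈ 1746.56 mg.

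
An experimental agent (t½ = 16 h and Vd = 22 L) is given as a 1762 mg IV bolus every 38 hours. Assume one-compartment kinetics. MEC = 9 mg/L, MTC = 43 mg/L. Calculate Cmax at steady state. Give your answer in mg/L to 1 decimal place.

99.2 mg/L

Over one 38-h interval, 38/16 ≈ 2.375 half-lives elapse, leaving f ≈ 0.1928 of each dose.
At steady state, accumulation factor R = 1/(1 − e^(−kτ)) ≈ 1.2389.
Single-dose peak C₀ = D/Vd = 1762/22 ≈ 80.091 mg/L.
Steady-state peak Cmax,ss = C₀·R ≈ 80.091 × 1.2389 ≈ 99.225 mg/L.
Peak 99.2 mg/L vs MTC 43 mg/L: exceeds toxic threshold.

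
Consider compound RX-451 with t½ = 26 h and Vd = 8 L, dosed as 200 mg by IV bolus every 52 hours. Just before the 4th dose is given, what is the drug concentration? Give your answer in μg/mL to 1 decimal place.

f = (1/2)^(τ/t½) = (1/2)^(52/26) ≈ 0.2500.
C₀ = D/Vd = 200/8 ≈ 25.000 μg/mL.
Before the 4th dose, 3 doses have been given. Superposition: Cmin = C₀·(f + f² + … + f^3).
≈ 25.000 × (0.2500 + 0.0625 + 0.0156) ≈ 25.000 × 0.3281 ≈ 8.203 μg/mL.

8.2 μg/mL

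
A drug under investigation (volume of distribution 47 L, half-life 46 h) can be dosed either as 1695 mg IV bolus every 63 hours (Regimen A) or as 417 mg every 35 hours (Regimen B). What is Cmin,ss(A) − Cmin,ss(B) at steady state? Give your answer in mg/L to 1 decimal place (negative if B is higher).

10.0 mg/L

Regimen A: f = (1/2)^(63/46) ≈ 0.3870; Cmin,ss = (1695/47)·f/(1−f) ≈ 22.768 mg/L.
Regimen B: f = (1/2)^(35/46) ≈ 0.5901; Cmin,ss = (417/47)·f/(1−f) ≈ 12.773 mg/L.
Difference ≈ 22.768 − 12.773 ≈ 9.995 mg/L.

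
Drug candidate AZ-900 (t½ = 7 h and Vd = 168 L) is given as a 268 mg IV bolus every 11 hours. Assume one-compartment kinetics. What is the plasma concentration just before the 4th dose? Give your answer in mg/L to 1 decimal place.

0.8 mg/L

f = (1/2)^(τ/t½) = (1/2)^(11/7) ≈ 0.3365.
C₀ = D/Vd = 268/168 ≈ 1.595 mg/L.
Before the 4th dose, 3 doses have been given. Superposition: Cmin = C₀·(f + f² + … + f^3).
≈ 1.595 × (0.3365 + 0.1132 + 0.0381) ≈ 1.595 × 0.4878 ≈ 0.778 mg/L.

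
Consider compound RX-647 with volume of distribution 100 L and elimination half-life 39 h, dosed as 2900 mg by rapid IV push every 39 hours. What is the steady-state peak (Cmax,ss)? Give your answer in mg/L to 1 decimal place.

58.0 mg/L

The dosing interval is 1 half-life, so f = 2^(−1) = 0.5.
At steady state, R = 1/(1 − 0.5) = 2/1.
Single-dose peak C₀ = D/Vd = 2900/100 = 29 mg/L.
Steady-state peak Cmax,ss = C₀·R = 29 × 2/1 ≈ 58.000 mg/L.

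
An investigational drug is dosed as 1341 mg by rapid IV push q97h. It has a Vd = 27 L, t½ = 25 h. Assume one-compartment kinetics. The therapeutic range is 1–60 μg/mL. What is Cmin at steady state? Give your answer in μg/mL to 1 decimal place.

τ/t½ = 97/25 ≈ 3.88, so fraction remaining f = (1/2)^(97/25) ≈ 0.0679.
At steady state, accumulation factor R = 1/(1 − e^(−kτ)) ≈ 1.0728.
Single-dose peak C₀ = D/Vd = 1341/27 ≈ 49.667 μg/mL.
Cmax,ss = C₀/(1 − f) ≈ 49.667/0.9321 ≈ 53.285 μg/mL.
Steady-state trough Cmin,ss = Cmax,ss·f ≈ 53.285 × 0.0679 ≈ 3.618 μg/mL.
Trough 3.6 μg/mL vs MEC 1 μg/mL: adequate.

3.6 μg/mL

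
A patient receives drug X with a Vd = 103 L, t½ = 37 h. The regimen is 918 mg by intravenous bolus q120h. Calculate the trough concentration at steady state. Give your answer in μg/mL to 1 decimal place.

1.1 μg/mL

τ/t½ = 120/37 ≈ 3.2432, so fraction remaining f = (1/2)^(120/37) ≈ 0.1056.
Each bolus raises the concentration by D/Vd = 918/103 ≈ 8.913 μg/mL.
Steady-state trough Cmin,ss = C₀·f/(1−f) ≈ 8.913 × 0.1056/0.8944 ≈ 1.052 μg/mL.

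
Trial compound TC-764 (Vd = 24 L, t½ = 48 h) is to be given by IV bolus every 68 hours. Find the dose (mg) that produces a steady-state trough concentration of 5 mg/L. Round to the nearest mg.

τ/t½ = 68/48 ≈ 1.4167, so f = (1/2)^(68/48) ≈ 0.374577.
Cmin,ss = (D/Vd)·f/(1−f), so D = Cmin,ss·Vd·(1−f)/f.
D = 5 × 24 × (1−f)/f ≈ 5 × 24 × 1.66968 ≈ 200.36 mg.

200 mg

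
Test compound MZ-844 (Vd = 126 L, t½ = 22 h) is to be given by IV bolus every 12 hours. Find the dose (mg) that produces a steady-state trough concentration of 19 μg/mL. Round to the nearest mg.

1100 mg

τ/t½ = 12/22 ≈ 0.54545, so f = (1/2)^(12/22) ≈ 0.685175.
Cmin,ss = (D/Vd)·f/(1−f), so D = Cmin,ss·Vd·(1−f)/f.
D = 19 × 126 × (1−f)/f ≈ 19 × 126 × 0.45948 ≈ 1100.00 mg.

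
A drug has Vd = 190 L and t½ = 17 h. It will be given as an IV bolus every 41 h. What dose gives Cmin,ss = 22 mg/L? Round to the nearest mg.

18063 mg

τ/t½ = 41/17 ≈ 2.4118, so f = (1/2)^(41/17) ≈ 0.187926.
Cmin,ss = (D/Vd)·f/(1−f), so D = Cmin,ss·Vd·(1−f)/f.
D = 22 × 190 × (1−f)/f ≈ 22 × 190 × 4.32124 ≈ 18062.78 mg.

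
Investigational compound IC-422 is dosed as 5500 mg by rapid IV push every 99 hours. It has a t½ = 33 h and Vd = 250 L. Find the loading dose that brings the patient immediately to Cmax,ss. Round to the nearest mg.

f = (1/2)^(99/33) ≈ 0.125000; accumulation ratio R = 1/(1−f) ≈ 1.14286.
Loading dose to hit Cmax,ss on first dose: D_load = D_maint·R ≈ 5500 × 1.14286 ≈ 6285.73 mg.

6286 mg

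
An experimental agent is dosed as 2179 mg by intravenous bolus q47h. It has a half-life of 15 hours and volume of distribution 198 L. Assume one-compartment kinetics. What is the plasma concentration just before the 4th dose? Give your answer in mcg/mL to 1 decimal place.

1.4 mcg/mL

f = (1/2)^(τ/t½) = (1/2)^(47/15) ≈ 0.1140.
C₀ = D/Vd = 2179/198 ≈ 11.005 mcg/mL.
Before the 4th dose, 3 doses have been given. Superposition: Cmin = C₀·(f + f² + … + f^3).
≈ 11.005 × (0.1140 + 0.0130 + 0.0015) ≈ 11.005 × 0.1285 ≈ 1.414 mcg/mL.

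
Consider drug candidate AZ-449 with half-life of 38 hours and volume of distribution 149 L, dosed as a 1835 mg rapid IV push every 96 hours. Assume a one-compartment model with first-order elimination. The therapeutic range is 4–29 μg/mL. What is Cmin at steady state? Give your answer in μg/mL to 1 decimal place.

2.6 μg/mL

k = ln2/t½ = ln2/38 ≈ 0.018241 h⁻¹; fraction remaining f = e^(−kτ) = e^(−0.018241×96) ≈ 0.1736.
At steady state, accumulation factor R = 1/(1 − e^(−kτ)) ≈ 1.2101.
Single-dose peak C₀ = D/Vd = 1835/149 ≈ 12.315 μg/mL.
Steady-state peak Cmax,ss = C₀·R ≈ 12.315 × 1.2101 ≈ 14.902 μg/mL.
Steady-state trough Cmin,ss = Cmax,ss·f ≈ 14.902 × 0.1736 ≈ 2.587 μg/mL.
Trough 2.6 μg/mL vs MEC 4 μg/mL: subtherapeutic.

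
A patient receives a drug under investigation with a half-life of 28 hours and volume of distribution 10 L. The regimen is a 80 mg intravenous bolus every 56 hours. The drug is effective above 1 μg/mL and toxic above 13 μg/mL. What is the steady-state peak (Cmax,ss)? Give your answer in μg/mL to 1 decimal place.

10.7 μg/mL

The dosing interval is 2 half-lives, so f = 2^(−2) = 0.25.
At steady state, R = 1/(1 − 0.25) = 4/3.
Single-dose peak C₀ = D/Vd = 80/10 = 8 μg/mL.
Steady-state peak Cmax,ss = C₀·R = 8 × 4/3 ≈ 10.667 μg/mL.
Peak 10.7 μg/mL vs MTC 13 μg/mL: below toxic threshold.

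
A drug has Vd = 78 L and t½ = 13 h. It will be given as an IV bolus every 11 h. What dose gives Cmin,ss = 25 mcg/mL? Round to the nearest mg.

τ/t½ = 11/13 ≈ 0.84615, so f = (1/2)^(11/13) ≈ 0.556266.
Cmin,ss = (D/Vd)·f/(1−f), so D = Cmin,ss·Vd·(1−f)/f.
D = 25 × 78 × (1−f)/f ≈ 25 × 78 × 0.79770 ≈ 1555.51 mg.

1556 mg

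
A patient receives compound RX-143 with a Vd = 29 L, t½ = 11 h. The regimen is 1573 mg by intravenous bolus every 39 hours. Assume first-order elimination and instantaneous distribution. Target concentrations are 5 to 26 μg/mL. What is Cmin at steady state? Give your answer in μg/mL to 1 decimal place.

5.1 μg/mL

τ/t½ = 39/11 ≈ 3.5455, so fraction remaining f = (1/2)^(39/11) ≈ 0.0856.
At steady state, accumulation factor R = 1/(1 − e^(−kτ)) ≈ 1.0936.
Each bolus raises the concentration by D/Vd = 1573/29 ≈ 54.241 μg/mL.
Steady-state peak Cmax,ss = C₀·R ≈ 54.241 × 1.0936 ≈ 59.318 μg/mL.
Steady-state trough Cmin,ss = Cmax,ss·f ≈ 59.318 × 0.0856 ≈ 5.078 μg/mL.
Trough 5.1 μg/mL vs MEC 5 μg/mL: adequate.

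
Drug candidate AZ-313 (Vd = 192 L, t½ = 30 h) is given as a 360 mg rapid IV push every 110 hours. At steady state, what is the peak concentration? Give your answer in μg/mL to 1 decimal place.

2.0 μg/mL

τ/t½ = 110/30 ≈ 3.6667, so fraction remaining f = (1/2)^(110/30) ≈ 0.0787.
Accumulation ratio R = 1/(1 − f) ≈ 1/0.9213 ≈ 1.0854.
Each bolus raises the concentration by D/Vd = 360/192 ≈ 1.875 μg/mL.
Steady-state peak Cmax,ss = C₀·R ≈ 1.875 × 1.0854 ≈ 2.035 μg/mL.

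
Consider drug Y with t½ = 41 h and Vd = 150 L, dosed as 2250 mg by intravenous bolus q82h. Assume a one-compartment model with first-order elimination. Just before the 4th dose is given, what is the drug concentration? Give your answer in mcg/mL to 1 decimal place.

4.9 mcg/mL

f = (1/2)^(τ/t½) = (1/2)^(82/41) ≈ 0.2500.
C₀ = D/Vd = 2250/150 ≈ 15.000 mcg/mL.
Before the 4th dose, 3 doses have been given. Superposition: Cmin = C₀·(f + f² + … + f^3).
≈ 15.000 × (0.2500 + 0.0625 + 0.0156) ≈ 15.000 × 0.3281 ≈ 4.921 mcg/mL.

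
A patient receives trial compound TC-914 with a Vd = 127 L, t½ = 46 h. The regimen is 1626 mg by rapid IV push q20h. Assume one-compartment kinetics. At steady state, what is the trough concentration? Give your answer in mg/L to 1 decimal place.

Over one 20-h interval, 20/46 ≈ 0.43478 half-lives elapse, leaving f ≈ 0.7398 of each dose.
Single-dose peak C₀ = D/Vd = 1626/127 ≈ 12.803 mg/L.
Steady-state trough Cmin,ss = C₀·f/(1−f) ≈ 12.803 × 0.7398/0.2602 ≈ 36.401 mg/L.

36.4 mg/L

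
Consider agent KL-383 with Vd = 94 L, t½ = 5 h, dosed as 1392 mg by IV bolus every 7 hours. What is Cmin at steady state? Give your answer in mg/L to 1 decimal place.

9.0 mg/L

k = ln2/t½ = ln2/5 ≈ 0.138629 h⁻¹; fraction remaining f = e^(−kτ) = e^(−0.138629×7) ≈ 0.3789.
At steady state, accumulation factor R = 1/(1 − e^(−kτ)) ≈ 1.6100.
Single-dose peak C₀ = D/Vd = 1392/94 ≈ 14.809 mg/L.
Steady-state peak Cmax,ss = C₀·R ≈ 14.809 × 1.6100 ≈ 23.842 mg/L.
Steady-state trough Cmin,ss = Cmax,ss·f ≈ 23.842 × 0.3789 ≈ 9.034 mg/L.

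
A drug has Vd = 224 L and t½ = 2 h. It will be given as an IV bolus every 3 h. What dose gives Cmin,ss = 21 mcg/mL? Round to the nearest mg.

τ/t½ = 3/2 ≈ 1.5, so f = (1/2)^(3/2) ≈ 0.353553.
Cmin,ss = (D/Vd)·f/(1−f), so D = Cmin,ss·Vd·(1−f)/f.
D = 21 × 224 × (1−f)/f ≈ 21 × 224 × 1.82843 ≈ 8600.93 mg.

8601 mg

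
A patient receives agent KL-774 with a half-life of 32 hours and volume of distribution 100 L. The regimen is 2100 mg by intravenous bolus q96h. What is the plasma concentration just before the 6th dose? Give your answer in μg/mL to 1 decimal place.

f = (1/2)^(τ/t½) = (1/2)^(96/32) ≈ 0.1250.
C₀ = D/Vd = 2100/100 ≈ 21.000 μg/mL.
Before the 6th dose, 5 doses have been given. Superposition: Cmin = C₀·(f + f² + … + f^5).
≈ 21.000 × (0.1250 + 0.0156 + 0.0020 + 0.0002 + 0.0000) ≈ 21.000 × 0.1428 ≈ 2.999 μg/mL.

3.0 μg/mL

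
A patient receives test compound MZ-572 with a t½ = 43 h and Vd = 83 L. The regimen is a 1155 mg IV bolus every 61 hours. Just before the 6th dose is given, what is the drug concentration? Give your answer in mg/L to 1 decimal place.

8.3 mg/L

f = (1/2)^(τ/t½) = (1/2)^(61/43) ≈ 0.3741.
C₀ = D/Vd = 1155/83 ≈ 13.916 mg/L.
Before the 6th dose, 5 doses have been given. Superposition: Cmin = C₀·(f + f² + … + f^5).
≈ 13.916 × (0.3741 + 0.1400 + 0.0524 + 0.0196 + 0.0073) ≈ 13.916 × 0.5934 ≈ 8.258 mg/L.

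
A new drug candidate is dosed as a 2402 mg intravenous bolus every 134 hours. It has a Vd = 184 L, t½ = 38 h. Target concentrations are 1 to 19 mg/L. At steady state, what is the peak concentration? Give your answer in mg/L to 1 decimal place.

Over one 134-h interval, 134/38 ≈ 3.5263 half-lives elapse, leaving f ≈ 0.0868 of each dose.
At steady state, accumulation factor R = 1/(1 − e^(−kτ)) ≈ 1.0951.
Each bolus raises the concentration by D/Vd = 2402/184 ≈ 13.054 mg/L.
Cmax,ss = C₀/(1 − f) ≈ 13.054/0.9132 ≈ 14.295 mg/L.
Peak 14.3 mg/L vs MTC 19 mg/L: below toxic threshold.

14.3 mg/L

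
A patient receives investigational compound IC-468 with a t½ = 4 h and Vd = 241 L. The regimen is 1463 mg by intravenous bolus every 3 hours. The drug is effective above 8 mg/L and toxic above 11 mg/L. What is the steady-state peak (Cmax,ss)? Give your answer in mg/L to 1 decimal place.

k = ln2/t½ = ln2/4 ≈ 0.173287 h⁻¹; fraction remaining f = e^(−kτ) = e^(−0.173287×3) ≈ 0.5946.
Accumulation ratio R = 1/(1 − f) ≈ 1/0.4054 ≈ 2.4667.
Each bolus raises the concentration by D/Vd = 1463/241 ≈ 6.071 mg/L.
Steady-state peak Cmax,ss = C₀·R ≈ 6.071 × 2.4667 ≈ 14.975 mg/L.
Peak 15.0 mg/L vs MTC 11 mg/L: exceeds toxic threshold.

15.0 mg/L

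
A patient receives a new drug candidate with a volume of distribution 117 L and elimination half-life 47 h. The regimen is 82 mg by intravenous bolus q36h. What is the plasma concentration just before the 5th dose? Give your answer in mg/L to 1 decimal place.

0.9 mg/L

f = (1/2)^(τ/t½) = (1/2)^(36/47) ≈ 0.5881.
C₀ = D/Vd = 82/117 ≈ 0.701 mg/L.
Before the 5th dose, 4 doses have been given. Superposition: Cmin = C₀·(f + f² + … + f^4).
≈ 0.701 × (0.5881 + 0.3459 + 0.2034 + 0.1196) ≈ 0.701 × 1.2570 ≈ 0.881 mg/L.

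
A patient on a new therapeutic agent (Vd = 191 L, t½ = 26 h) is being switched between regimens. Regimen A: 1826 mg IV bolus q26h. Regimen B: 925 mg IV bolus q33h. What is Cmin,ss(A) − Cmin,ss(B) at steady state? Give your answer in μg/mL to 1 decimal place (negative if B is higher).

6.1 μg/mL

Regimen A: f = (1/2)^(26/26) ≈ 0.5000; Cmin,ss = (1826/191)·f/(1−f) ≈ 9.560 μg/mL.
Regimen B: f = (1/2)^(33/26) ≈ 0.4149; Cmin,ss = (925/191)·f/(1−f) ≈ 3.434 μg/mL.
Difference ≈ 9.560 − 3.434 ≈ 6.126 μg/mL.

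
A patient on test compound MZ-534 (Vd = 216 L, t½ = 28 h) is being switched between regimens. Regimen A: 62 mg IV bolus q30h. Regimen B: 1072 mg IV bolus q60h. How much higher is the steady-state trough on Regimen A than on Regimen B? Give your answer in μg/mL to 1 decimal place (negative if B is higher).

Regimen A: f = (1/2)^(30/28) ≈ 0.4758; Cmin,ss = (62/216)·f/(1−f) ≈ 0.261 μg/mL.
Regimen B: f = (1/2)^(60/28) ≈ 0.2264; Cmin,ss = (1072/216)·f/(1−f) ≈ 1.452 μg/mL.
Difference ≈ 0.261 − 1.452 ≈ -1.191 μg/mL.

-1.2 μg/mL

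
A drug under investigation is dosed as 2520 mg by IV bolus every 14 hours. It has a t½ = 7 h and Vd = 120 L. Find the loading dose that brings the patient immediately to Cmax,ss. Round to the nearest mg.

f = (1/2)^(14/7) ≈ 0.250000; accumulation ratio R = 1/(1−f) ≈ 1.33333.
Loading dose to hit Cmax,ss on first dose: D_load = D_maint·R ≈ 2520 × 1.33333 ≈ 3359.99 mg.

3360 mg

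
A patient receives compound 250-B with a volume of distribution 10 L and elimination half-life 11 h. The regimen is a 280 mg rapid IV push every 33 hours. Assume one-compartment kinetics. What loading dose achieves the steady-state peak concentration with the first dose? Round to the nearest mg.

320 mg

f = (1/2)^(33/11) ≈ 0.125000; accumulation ratio R = 1/(1−f) ≈ 1.14286.
Loading dose to hit Cmax,ss on first dose: D_load = D_maint·R ≈ 280 × 1.14286 ≈ 320.00 mg.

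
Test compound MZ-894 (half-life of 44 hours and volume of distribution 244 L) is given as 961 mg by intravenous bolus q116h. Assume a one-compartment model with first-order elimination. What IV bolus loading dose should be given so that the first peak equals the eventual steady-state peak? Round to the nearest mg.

1145 mg

f = (1/2)^(116/44) ≈ 0.160833; accumulation ratio R = 1/(1−f) ≈ 1.19166.
Loading dose to hit Cmax,ss on first dose: D_load = D_maint·R ≈ 961 × 1.19166 ≈ 1145.19 mg.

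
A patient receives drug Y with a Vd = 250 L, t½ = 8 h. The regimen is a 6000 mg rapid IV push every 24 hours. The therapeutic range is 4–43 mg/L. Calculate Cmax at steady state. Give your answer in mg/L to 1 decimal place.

27.4 mg/L

The dosing interval is 3 half-lives, so f = 2^(−3) = 0.125.
At steady state, R = 1/(1 − 0.125) = 8/7.
Single-dose peak C₀ = D/Vd = 6000/250 = 24 mg/L.
Steady-state peak Cmax,ss = C₀·R = 24 × 8/7 ≈ 27.429 mg/L.
Peak 27.4 mg/L vs MTC 43 mg/L: below toxic threshold.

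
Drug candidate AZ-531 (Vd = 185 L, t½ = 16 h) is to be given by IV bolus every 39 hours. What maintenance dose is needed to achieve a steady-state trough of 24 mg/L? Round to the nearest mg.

τ/t½ = 39/16 ≈ 2.4375, so f = (1/2)^(39/16) ≈ 0.184603.
Cmin,ss = (D/Vd)·f/(1−f), so D = Cmin,ss·Vd·(1−f)/f.
D = 24 × 185 × (1−f)/f ≈ 24 × 185 × 4.41703 ≈ 19611.61 mg.

19612 mg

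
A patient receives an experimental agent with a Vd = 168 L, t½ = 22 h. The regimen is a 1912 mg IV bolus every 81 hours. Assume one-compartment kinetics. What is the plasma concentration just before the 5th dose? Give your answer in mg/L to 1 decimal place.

1.0 mg/L

f = (1/2)^(τ/t½) = (1/2)^(81/22) ≈ 0.0779.
C₀ = D/Vd = 1912/168 ≈ 11.381 mg/L.
Before the 5th dose, 4 doses have been given. Superposition: Cmin = C₀·(f + f² + … + f^4).
≈ 11.381 × (0.0779 + 0.0061 + 0.0005 + 0.0000) ≈ 11.381 × 0.0845 ≈ 0.962 mg/L.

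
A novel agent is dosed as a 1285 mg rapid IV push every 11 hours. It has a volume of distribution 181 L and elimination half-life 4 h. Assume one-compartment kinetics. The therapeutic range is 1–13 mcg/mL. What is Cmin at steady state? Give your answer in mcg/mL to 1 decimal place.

1.2 mcg/mL

Over one 11-h interval, 11/4 ≈ 2.75 half-lives elapse, leaving f ≈ 0.1487 of each dose.
Single-dose peak C₀ = D/Vd = 1285/181 ≈ 7.099 mcg/mL.
Steady-state trough Cmin,ss = C₀·f/(1−f) ≈ 7.099 × 0.1487/0.8513 ≈ 1.240 mcg/mL.
Trough 1.2 mcg/mL vs MEC 1 mcg/mL: adequate.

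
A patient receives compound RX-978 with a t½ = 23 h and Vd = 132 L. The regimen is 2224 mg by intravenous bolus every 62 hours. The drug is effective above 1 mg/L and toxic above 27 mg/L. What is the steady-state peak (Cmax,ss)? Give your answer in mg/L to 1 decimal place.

19.9 mg/L

k = ln2/t½ = ln2/23 ≈ 0.030137 h⁻¹; fraction remaining f = e^(−kτ) = e^(−0.030137×62) ≈ 0.1544.
At steady state, accumulation factor R = 1/(1 − e^(−kτ)) ≈ 1.1826.
Each bolus raises the concentration by D/Vd = 2224/132 ≈ 16.848 mg/L.
Steady-state peak Cmax,ss = C₀·R ≈ 16.848 × 1.1826 ≈ 19.924 mg/L.
Peak 19.9 mg/L vs MTC 27 mg/L: below toxic threshold.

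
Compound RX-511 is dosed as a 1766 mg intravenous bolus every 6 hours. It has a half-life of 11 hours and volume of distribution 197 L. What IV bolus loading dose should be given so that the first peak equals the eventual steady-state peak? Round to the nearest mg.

5609 mg

f = (1/2)^(6/11) ≈ 0.685175; accumulation ratio R = 1/(1−f) ≈ 3.17637.
Loading dose to hit Cmax,ss on first dose: D_load = D_maint·R ≈ 1766 × 3.17637 ≈ 5609.47 mg.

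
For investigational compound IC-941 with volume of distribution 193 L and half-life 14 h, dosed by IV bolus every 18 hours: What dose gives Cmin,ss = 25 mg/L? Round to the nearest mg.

6938 mg

τ/t½ = 18/14 ≈ 1.2857, so f = (1/2)^(18/14) ≈ 0.410168.
Cmin,ss = (D/Vd)·f/(1−f), so D = Cmin,ss·Vd·(1−f)/f.
D = 25 × 193 × (1−f)/f ≈ 25 × 193 × 1.43803 ≈ 6938.49 mg.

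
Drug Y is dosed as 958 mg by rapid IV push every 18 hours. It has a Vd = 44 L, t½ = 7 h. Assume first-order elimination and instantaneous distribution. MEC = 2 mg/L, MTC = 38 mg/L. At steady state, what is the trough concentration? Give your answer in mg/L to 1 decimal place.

τ/t½ = 18/7 ≈ 2.5714, so fraction remaining f = (1/2)^(18/7) ≈ 0.1682.
Single-dose peak C₀ = D/Vd = 958/44 ≈ 21.773 mg/L.
Steady-state trough Cmin,ss = C₀·f/(1−f) ≈ 21.773 × 0.1682/0.8318 ≈ 4.403 mg/L.
Trough 4.4 mg/L vs MEC 2 mg/L: adequate.

4.4 mg/L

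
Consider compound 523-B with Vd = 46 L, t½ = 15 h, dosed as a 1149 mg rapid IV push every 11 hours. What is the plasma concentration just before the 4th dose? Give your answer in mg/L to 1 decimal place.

f = (1/2)^(τ/t½) = (1/2)^(11/15) ≈ 0.6015.
C₀ = D/Vd = 1149/46 ≈ 24.978 mg/L.
Before the 4th dose, 3 doses have been given. Superposition: Cmin = C₀·(f + f² + … + f^3).
≈ 24.978 × (0.6015 + 0.3618 + 0.2176) ≈ 24.978 × 1.1809 ≈ 29.497 mg/L.

29.5 mg/L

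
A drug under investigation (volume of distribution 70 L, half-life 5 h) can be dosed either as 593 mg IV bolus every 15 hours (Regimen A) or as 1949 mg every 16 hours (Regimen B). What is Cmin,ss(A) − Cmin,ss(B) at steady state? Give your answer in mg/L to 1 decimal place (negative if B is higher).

-2.2 mg/L

Regimen A: f = (1/2)^(15/5) ≈ 0.1250; Cmin,ss = (593/70)·f/(1−f) ≈ 1.210 mg/L.
Regimen B: f = (1/2)^(16/5) ≈ 0.1088; Cmin,ss = (1949/70)·f/(1−f) ≈ 3.399 mg/L.
Difference ≈ 1.210 − 3.399 ≈ -2.189 mg/L.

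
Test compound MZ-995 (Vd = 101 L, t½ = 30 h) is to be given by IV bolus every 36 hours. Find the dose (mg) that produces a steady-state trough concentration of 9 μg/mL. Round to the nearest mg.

τ/t½ = 36/30 ≈ 1.2, so f = (1/2)^(36/30) ≈ 0.435275.
Cmin,ss = (D/Vd)·f/(1−f), so D = Cmin,ss·Vd·(1−f)/f.
D = 9 × 101 × (1−f)/f ≈ 9 × 101 × 1.29740 ≈ 1179.34 mg.

1179 mg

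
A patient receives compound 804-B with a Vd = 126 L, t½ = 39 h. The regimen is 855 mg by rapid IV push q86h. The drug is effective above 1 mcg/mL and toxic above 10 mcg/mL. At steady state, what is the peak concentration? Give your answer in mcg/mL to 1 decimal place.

8.7 mcg/mL

Over one 86-h interval, 86/39 ≈ 2.2051 half-lives elapse, leaving f ≈ 0.2169 of each dose.
At steady state, accumulation factor R = 1/(1 − e^(−kτ)) ≈ 1.2770.
Single-dose peak C₀ = D/Vd = 855/126 ≈ 6.786 mcg/mL.
Cmax,ss = C₀/(1 − f) ≈ 6.786/0.7831 ≈ 8.666 mcg/mL.
Peak 8.7 mcg/mL vs MTC 10 mcg/mL: below toxic threshold.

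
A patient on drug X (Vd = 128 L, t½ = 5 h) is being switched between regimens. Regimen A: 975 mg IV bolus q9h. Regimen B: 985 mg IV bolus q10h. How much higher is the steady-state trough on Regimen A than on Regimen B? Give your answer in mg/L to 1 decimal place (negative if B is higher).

Regimen A: f = (1/2)^(9/5) ≈ 0.2872; Cmin,ss = (975/128)·f/(1−f) ≈ 3.069 mg/L.
Regimen B: f = (1/2)^(10/5) ≈ 0.2500; Cmin,ss = (985/128)·f/(1−f) ≈ 2.565 mg/L.
Difference ≈ 3.069 − 2.565 ≈ 0.504 mg/L.

0.5 mg/L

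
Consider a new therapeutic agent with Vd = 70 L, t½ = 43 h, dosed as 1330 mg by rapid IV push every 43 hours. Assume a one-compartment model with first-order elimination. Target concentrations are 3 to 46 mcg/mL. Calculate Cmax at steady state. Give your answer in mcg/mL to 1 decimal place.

The dosing interval is 1 half-life, so f = 2^(−1) = 0.5.
Accumulation ratio R = 1/(1 − f) = 1/0.5 = 2/1.
Single-dose peak C₀ = D/Vd = 1330/70 = 19 mcg/mL.
Steady-state peak Cmax,ss = C₀·R = 19 × 2/1 ≈ 38.000 mcg/mL.
Peak 38.0 mcg/mL vs MTC 46 mcg/mL: below toxic threshold.

38.0 mcg/mL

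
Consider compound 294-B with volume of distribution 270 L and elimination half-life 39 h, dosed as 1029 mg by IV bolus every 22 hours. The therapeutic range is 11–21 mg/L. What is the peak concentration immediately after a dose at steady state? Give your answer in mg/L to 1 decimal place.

τ/t½ = 22/39 ≈ 0.5641, so fraction remaining f = (1/2)^(22/39) ≈ 0.6764.
At steady state, accumulation factor R = 1/(1 − e^(−kτ)) ≈ 3.0902.
Single-dose peak C₀ = D/Vd = 1029/270 ≈ 3.811 mg/L.
Steady-state peak Cmax,ss = C₀·R ≈ 3.811 × 3.0902 ≈ 11.777 mg/L.
Peak 11.8 mg/L vs MTC 21 mg/L: below toxic threshold.

11.8 mg/L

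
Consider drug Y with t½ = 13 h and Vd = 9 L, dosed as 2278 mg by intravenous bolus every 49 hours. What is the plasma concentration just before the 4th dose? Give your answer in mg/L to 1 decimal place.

20.0 mg/L

f = (1/2)^(τ/t½) = (1/2)^(49/13) ≈ 0.0733.
C₀ = D/Vd = 2278/9 ≈ 253.111 mg/L.
Before the 4th dose, 3 doses have been given. Superposition: Cmin = C₀·(f + f² + … + f^3).
≈ 253.111 × (0.0733 + 0.0054 + 0.0004) ≈ 253.111 × 0.0791 ≈ 20.021 mg/L.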